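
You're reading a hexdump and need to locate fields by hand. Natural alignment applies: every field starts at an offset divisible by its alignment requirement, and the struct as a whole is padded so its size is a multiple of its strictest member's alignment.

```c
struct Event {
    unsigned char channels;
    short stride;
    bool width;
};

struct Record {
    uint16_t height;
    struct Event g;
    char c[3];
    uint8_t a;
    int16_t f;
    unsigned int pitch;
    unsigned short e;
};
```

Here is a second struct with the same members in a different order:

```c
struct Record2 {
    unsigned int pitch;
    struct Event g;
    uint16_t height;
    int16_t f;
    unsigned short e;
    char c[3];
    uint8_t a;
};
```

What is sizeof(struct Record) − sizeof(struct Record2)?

Event: 0..1  channels  (1B, 1-aligned); 1..2  -- padding (1B); 2..4  stride  (2B, 2-aligned); 4..5  width  (1B, 1-aligned); 5..6  -- tail padding (1B); sizeof = 6, alignof = 2
0..2  height  (2B, 2-aligned)
2..8  g  (6B, 2-aligned)
8..11  c  (3B, 1-aligned)
11..12  a  (1B, 1-aligned)
12..14  f  (2B, 2-aligned)
14..16  -- padding (2B)
16..20  pitch  (4B, 4-aligned)
20..22  e  (2B, 2-aligned)
22..24  -- tail padding (2B)
sizeof = 24, alignof = 4
— Record2 —
0..4  pitch  (4B, 4-aligned)
4..10  g  (6B, 2-aligned)
10..12  height  (2B, 2-aligned)
12..14  f  (2B, 2-aligned)
14..16  e  (2B, 2-aligned)
16..19  c  (3B, 1-aligned)
19..20  a  (1B, 1-aligned)
sizeof = 20, alignof = 4
24 − 20 = 4

4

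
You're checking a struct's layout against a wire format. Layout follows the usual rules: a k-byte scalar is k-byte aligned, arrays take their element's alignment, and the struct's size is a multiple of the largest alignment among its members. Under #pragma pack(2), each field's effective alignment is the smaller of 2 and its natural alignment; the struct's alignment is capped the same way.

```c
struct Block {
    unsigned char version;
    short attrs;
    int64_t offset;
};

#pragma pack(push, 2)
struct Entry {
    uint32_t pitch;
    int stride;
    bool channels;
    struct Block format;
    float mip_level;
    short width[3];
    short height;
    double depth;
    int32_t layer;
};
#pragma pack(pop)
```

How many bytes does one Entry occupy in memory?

50

Block: version at 0 (size 1, align 1) → ends 1; pad 1 to align 2 for attrs; attrs at 2 (size 2, align 2) → ends 4; pad 4 to align 8 for offset; offset at 8 (size 8, align 8) → ends 16; total 16 bytes, alignment 8
pitch at 0 (size 4, align 2) → ends 4
stride at 4 (size 4, align 2) → ends 8
channels at 8 (size 1, align 1) → ends 9
pad 1 to align 2 for format
format at 10 (size 16, align 2) → ends 26
mip_level at 26 (size 4, align 2) → ends 30
width at 30 (size 6, align 2) → ends 36
height at 36 (size 2, align 2) → ends 38
depth at 38 (size 8, align 2) → ends 46
layer at 46 (size 4, align 2) → ends 50
total 50 bytes, alignment 2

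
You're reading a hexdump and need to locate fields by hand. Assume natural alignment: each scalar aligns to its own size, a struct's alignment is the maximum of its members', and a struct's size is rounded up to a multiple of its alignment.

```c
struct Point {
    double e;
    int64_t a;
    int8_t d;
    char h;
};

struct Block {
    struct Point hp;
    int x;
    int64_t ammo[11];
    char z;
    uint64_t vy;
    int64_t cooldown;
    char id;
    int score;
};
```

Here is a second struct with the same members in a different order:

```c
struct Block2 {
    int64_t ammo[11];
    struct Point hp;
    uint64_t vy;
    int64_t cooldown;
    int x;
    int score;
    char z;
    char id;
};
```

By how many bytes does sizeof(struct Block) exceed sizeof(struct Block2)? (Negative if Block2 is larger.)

Point: @0: e [8B, align 8] → 8; @8: a [8B, align 8] → 16; @16: d [1B, align 1] → 17; @17: h [1B, align 1] → 18; +6 tail pad (align 8); size 24, align 8
@0: hp [24B, align 8] → 24
@24: x [4B, align 4] → 28
+4 pad (align 8)
@32: ammo [88B, align 8] → 120
@120: z [1B, align 1] → 121
+7 pad (align 8)
@128: vy [8B, align 8] → 136
@136: cooldown [8B, align 8] → 144
@144: id [1B, align 1] → 145
+3 pad (align 4)
@148: score [4B, align 4] → 152
size 152, align 8
— Block2 —
@0: ammo [88B, align 8] → 88
@88: hp [24B, align 8] → 112
@112: vy [8B, align 8] → 120
@120: cooldown [8B, align 8] → 128
@128: x [4B, align 4] → 132
@132: score [4B, align 4] → 136
@136: z [1B, align 1] → 137
@137: id [1B, align 1] → 138
+6 tail pad (align 8)
size 144, align 8
152 − 144 = 8

8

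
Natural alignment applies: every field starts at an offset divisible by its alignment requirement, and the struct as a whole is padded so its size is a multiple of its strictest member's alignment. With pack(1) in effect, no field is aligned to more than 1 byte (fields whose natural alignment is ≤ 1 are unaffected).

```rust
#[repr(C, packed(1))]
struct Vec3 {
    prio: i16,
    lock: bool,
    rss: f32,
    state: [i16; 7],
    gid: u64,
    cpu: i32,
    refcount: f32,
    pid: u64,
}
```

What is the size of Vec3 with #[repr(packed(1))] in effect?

prio at 0 (size 2, align 1) → ends 2
lock at 2 (size 1, align 1) → ends 3
rss at 3 (size 4, align 1) → ends 7
state at 7 (size 14, align 1) → ends 21
gid at 21 (size 8, align 1) → ends 29
cpu at 29 (size 4, align 1) → ends 33
refcount at 33 (size 4, align 1) → ends 37
pid at 37 (size 8, align 1) → ends 45
total 45 bytes, alignment 1

45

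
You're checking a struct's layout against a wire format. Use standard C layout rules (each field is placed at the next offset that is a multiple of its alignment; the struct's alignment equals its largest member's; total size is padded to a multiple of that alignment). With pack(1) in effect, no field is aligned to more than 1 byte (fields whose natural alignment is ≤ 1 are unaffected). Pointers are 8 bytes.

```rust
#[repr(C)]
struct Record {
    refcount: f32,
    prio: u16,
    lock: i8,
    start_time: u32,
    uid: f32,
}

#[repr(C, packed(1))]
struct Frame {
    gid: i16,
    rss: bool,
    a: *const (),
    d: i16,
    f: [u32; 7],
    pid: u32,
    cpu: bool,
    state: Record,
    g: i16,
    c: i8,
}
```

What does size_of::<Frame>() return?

Record: 0..4  refcount  (4B, 4-aligned); 4..6  prio  (2B, 2-aligned); 6..7  lock  (1B, 1-aligned); 7..8  -- padding (1B); 8..12  start_time  (4B, 4-aligned); 12..16  uid  (4B, 4-aligned); sizeof = 16, alignof = 4
0..2  gid  (2B, 1-aligned)
2..3  rss  (1B, 1-aligned)
3..11  a  (8B, 1-aligned)
11..13  d  (2B, 1-aligned)
13..41  f  (28B, 1-aligned)
41..45  pid  (4B, 1-aligned)
45..46  cpu  (1B, 1-aligned)
46..62  state  (16B, 1-aligned)
62..64  g  (2B, 1-aligned)
64..65  c  (1B, 1-aligned)
sizeof = 65, alignof = 1

65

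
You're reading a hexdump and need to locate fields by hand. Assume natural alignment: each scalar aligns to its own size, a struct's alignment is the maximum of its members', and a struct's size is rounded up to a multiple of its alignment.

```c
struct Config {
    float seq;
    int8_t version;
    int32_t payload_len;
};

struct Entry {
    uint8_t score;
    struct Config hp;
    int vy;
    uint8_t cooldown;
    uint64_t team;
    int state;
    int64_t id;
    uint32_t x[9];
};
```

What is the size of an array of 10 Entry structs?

880

Config: @0: seq [4B, align 4] → 4; @4: version [1B, align 1] → 5; +3 pad (align 4); @8: payload_len [4B, align 4] → 12; size 12, align 4
@0: score [1B, align 1] → 1
+3 pad (align 4)
@4: hp [12B, align 4] → 16
@16: vy [4B, align 4] → 20
@20: cooldown [1B, align 1] → 21
+3 pad (align 8)
@24: team [8B, align 8] → 32
@32: state [4B, align 4] → 36
+4 pad (align 8)
@40: id [8B, align 8] → 48
@48: x [36B, align 4] → 84
+4 tail pad (align 8)
size 88, align 8
array of 10: 10 × 88 = 880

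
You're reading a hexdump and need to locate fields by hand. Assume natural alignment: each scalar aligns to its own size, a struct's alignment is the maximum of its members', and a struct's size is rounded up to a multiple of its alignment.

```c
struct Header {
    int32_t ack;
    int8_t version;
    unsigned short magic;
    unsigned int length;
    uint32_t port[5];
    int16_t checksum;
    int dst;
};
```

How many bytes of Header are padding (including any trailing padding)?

@0: ack [4B, align 4] → 4
@4: version [1B, align 1] → 5
+1 pad (align 2)
@6: magic [2B, align 2] → 8
@8: length [4B, align 4] → 12
@12: port [20B, align 4] → 32
@32: checksum [2B, align 2] → 34
+2 pad (align 4)
@36: dst [4B, align 4] → 40
size 40, align 4
data bytes 37, size 40 → padding 3

3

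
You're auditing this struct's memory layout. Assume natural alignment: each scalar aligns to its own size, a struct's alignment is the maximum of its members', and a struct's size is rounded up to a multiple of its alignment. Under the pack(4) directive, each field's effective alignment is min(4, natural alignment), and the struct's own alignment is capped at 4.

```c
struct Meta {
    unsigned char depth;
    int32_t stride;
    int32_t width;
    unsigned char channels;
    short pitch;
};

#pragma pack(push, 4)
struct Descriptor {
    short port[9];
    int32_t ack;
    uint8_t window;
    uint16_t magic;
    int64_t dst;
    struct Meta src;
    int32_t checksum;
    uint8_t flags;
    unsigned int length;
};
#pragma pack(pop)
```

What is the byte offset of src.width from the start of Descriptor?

44

Meta: depth at 0 (size 1, align 1) → ends 1; pad 3 to align 4 for stride; stride at 4 (size 4, align 4) → ends 8; width at 8 (size 4, align 4) → ends 12; channels at 12 (size 1, align 1) → ends 13; pad 1 to align 2 for pitch; pitch at 14 (size 2, align 2) → ends 16; total 16 bytes, alignment 4
port at 0 (size 18, align 2) → ends 18
pad 2 to align 4 for ack
ack at 20 (size 4, align 4) → ends 24
window at 24 (size 1, align 1) → ends 25
pad 1 to align 2 for magic
magic at 26 (size 2, align 2) → ends 28
dst at 28 (size 8, align 4) → ends 36
src at 36 (size 16, align 4) → ends 52
within Meta: width at 8
36 + 8 = 44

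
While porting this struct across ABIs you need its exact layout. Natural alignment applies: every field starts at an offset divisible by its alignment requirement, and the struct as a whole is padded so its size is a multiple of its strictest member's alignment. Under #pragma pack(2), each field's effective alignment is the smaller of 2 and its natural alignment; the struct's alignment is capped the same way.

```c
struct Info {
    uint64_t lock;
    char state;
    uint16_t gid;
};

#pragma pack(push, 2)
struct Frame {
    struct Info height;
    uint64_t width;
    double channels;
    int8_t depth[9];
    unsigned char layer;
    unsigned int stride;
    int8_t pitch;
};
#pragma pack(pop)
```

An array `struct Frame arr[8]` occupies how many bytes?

384

Info: lock at 0 (size 8, align 8) → ends 8; state at 8 (size 1, align 1) → ends 9; pad 1 to align 2 for gid; gid at 10 (size 2, align 2) → ends 12; tail pad 4 to reach multiple of 8; total 16 bytes, alignment 8
height at 0 (size 16, align 2) → ends 16
width at 16 (size 8, align 2) → ends 24
channels at 24 (size 8, align 2) → ends 32
depth at 32 (size 9, align 1) → ends 41
layer at 41 (size 1, align 1) → ends 42
stride at 42 (size 4, align 2) → ends 46
pitch at 46 (size 1, align 1) → ends 47
tail pad 1 to reach multiple of 2
total 48 bytes, alignment 2
array of 8: 8 × 48 = 384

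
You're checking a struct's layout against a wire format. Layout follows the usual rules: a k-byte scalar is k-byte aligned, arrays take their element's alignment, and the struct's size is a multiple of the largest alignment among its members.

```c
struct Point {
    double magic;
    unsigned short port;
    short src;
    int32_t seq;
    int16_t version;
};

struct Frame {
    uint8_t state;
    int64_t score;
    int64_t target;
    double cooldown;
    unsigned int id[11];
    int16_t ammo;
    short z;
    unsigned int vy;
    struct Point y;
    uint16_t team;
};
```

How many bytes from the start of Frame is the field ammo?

Point: magic at 0 (size 8, align 8) → ends 8; port at 8 (size 2, align 2) → ends 10; src at 10 (size 2, align 2) → ends 12; seq at 12 (size 4, align 4) → ends 16; version at 16 (size 2, align 2) → ends 18; tail pad 6 to reach multiple of 8; total 24 bytes, alignment 8
state at 0 (size 1, align 1) → ends 1
pad 7 to align 8 for score
score at 8 (size 8, align 8) → ends 16
target at 16 (size 8, align 8) → ends 24
cooldown at 24 (size 8, align 8) → ends 32
id at 32 (size 44, align 4) → ends 76
ammo at 76 (size 2, align 2) → ends 78

76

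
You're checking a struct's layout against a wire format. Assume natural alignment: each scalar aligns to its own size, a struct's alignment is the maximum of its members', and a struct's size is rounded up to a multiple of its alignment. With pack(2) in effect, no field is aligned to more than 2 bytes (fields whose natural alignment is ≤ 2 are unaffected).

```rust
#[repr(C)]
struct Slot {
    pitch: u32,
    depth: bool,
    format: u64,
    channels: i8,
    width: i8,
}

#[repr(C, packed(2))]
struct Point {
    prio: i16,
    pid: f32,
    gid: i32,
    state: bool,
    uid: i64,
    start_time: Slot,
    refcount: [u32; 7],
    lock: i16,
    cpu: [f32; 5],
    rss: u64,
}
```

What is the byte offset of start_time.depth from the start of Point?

24

Slot: 0..4  pitch  (4B, 4-aligned); 4..5  depth  (1B, 1-aligned); 5..8  -- padding (3B); 8..16  format  (8B, 8-aligned); 16..17  channels  (1B, 1-aligned); 17..18  width  (1B, 1-aligned); 18..24  -- tail padding (6B); sizeof = 24, alignof = 8
0..2  prio  (2B, 2-aligned)
2..6  pid  (4B, 2-aligned)
6..10  gid  (4B, 2-aligned)
10..11  state  (1B, 1-aligned)
11..12  -- padding (1B)
12..20  uid  (8B, 2-aligned)
20..44  start_time  (24B, 2-aligned)
within Slot: depth at 4
20 + 4 = 24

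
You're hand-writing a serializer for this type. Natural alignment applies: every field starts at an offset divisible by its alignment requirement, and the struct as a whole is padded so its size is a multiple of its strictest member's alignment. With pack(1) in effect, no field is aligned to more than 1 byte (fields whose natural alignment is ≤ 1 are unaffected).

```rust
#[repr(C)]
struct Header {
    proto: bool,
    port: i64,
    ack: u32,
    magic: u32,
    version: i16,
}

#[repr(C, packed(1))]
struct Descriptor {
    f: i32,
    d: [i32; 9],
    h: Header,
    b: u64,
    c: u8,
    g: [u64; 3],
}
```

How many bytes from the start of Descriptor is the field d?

Header: @0: proto [1B, align 1] → 1; +7 pad (align 8); @8: port [8B, align 8] → 16; @16: ack [4B, align 4] → 20; @20: magic [4B, align 4] → 24; @24: version [2B, align 2] → 26; +6 tail pad (align 8); size 32, align 8
@0: f [4B, align 1] → 4
@4: d [36B, align 1] → 40

4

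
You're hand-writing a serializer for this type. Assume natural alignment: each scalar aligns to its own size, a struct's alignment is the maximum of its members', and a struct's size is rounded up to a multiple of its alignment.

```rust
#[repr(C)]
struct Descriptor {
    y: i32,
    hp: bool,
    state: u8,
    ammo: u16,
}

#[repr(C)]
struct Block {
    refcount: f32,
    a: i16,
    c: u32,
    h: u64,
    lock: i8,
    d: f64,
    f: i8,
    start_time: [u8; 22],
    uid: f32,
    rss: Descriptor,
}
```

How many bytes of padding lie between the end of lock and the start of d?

7

Descriptor: y at 0 (size 4, align 4) → ends 4; hp at 4 (size 1, align 1) → ends 5; state at 5 (size 1, align 1) → ends 6; ammo at 6 (size 2, align 2) → ends 8; total 8 bytes, alignment 4
refcount at 0 (size 4, align 4) → ends 4
a at 4 (size 2, align 2) → ends 6
pad 2 to align 4 for c
c at 8 (size 4, align 4) → ends 12
pad 4 to align 8 for h
h at 16 (size 8, align 8) → ends 24
lock at 24 (size 1, align 1) → ends 25
pad 7 to align 8 for d
d at 32 (size 8, align 8) → ends 40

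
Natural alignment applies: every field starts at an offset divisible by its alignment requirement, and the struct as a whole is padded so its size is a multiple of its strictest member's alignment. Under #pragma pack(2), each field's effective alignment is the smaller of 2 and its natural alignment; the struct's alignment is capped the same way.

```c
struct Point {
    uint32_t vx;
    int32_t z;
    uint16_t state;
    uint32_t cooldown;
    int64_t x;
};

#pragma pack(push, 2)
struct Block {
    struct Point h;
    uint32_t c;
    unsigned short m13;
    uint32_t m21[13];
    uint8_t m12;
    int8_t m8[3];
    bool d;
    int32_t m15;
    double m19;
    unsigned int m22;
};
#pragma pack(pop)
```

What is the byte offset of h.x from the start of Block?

16

Point: 0..4  vx  (4B, 4-aligned); 4..8  z  (4B, 4-aligned); 8..10  state  (2B, 2-aligned); 10..12  -- padding (2B); 12..16  cooldown  (4B, 4-aligned); 16..24  x  (8B, 8-aligned); sizeof = 24, alignof = 8
0..24  h  (24B, 2-aligned)
within Point: x at 16
0 + 16 = 16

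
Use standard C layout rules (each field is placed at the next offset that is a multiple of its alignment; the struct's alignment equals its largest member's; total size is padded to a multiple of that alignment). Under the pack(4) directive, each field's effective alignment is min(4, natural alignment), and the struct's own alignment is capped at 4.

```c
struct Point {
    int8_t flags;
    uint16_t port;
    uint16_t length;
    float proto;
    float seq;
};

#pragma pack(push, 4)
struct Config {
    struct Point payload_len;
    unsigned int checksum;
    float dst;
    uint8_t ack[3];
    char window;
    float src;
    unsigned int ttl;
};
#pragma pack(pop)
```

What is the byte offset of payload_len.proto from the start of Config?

Point: @0: flags [1B, align 1] → 1; +1 pad (align 2); @2: port [2B, align 2] → 4; @4: length [2B, align 2] → 6; +2 pad (align 4); @8: proto [4B, align 4] → 12; @12: seq [4B, align 4] → 16; size 16, align 4
@0: payload_len [16B, align 4] → 16
within Point: proto at 8
0 + 8 = 8

8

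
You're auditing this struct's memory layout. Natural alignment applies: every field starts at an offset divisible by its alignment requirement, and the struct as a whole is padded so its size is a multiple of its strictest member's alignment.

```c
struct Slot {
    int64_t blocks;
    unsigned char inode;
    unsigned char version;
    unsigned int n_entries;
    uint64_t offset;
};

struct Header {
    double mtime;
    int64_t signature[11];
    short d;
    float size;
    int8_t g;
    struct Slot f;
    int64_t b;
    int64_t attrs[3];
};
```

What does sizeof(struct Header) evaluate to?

168 bytes

Slot: @0: blocks [8B, align 8] → 8; @8: inode [1B, align 1] → 9; @9: version [1B, align 1] → 10; +2 pad (align 4); @12: n_entries [4B, align 4] → 16; @16: offset [8B, align 8] → 24; size 24, align 8
@0: mtime [8B, align 8] → 8
@8: signature [88B, align 8] → 96
@96: d [2B, align 2] → 98
+2 pad (align 4)
@100: size [4B, align 4] → 104
@104: g [1B, align 1] → 105
+7 pad (align 8)
@112: f [24B, align 8] → 136
@136: b [8B, align 8] → 144
@144: attrs [24B, align 8] → 168
size 168, align 8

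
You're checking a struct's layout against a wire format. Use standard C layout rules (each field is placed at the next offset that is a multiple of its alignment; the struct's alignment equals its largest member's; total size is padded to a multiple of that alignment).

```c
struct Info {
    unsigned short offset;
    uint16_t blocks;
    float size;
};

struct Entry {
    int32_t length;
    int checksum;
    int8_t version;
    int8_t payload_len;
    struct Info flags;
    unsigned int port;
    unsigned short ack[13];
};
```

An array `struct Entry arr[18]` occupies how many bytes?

936

Info: @0: offset [2B, align 2] → 2; @2: blocks [2B, align 2] → 4; @4: size [4B, align 4] → 8; size 8, align 4
@0: length [4B, align 4] → 4
@4: checksum [4B, align 4] → 8
@8: version [1B, align 1] → 9
@9: payload_len [1B, align 1] → 10
+2 pad (align 4)
@12: flags [8B, align 4] → 20
@20: port [4B, align 4] → 24
@24: ack [26B, align 2] → 50
+2 tail pad (align 4)
size 52, align 4
array of 18: 18 × 52 = 936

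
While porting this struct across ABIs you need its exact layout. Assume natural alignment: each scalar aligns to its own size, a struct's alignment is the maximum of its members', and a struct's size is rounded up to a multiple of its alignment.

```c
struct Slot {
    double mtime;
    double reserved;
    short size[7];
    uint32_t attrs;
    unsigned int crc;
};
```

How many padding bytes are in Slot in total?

0..8  mtime  (8B, 8-aligned)
8..16  reserved  (8B, 8-aligned)
16..30  size  (14B, 2-aligned)
30..32  -- padding (2B)
32..36  attrs  (4B, 4-aligned)
36..40  crc  (4B, 4-aligned)
sizeof = 40, alignof = 8
data bytes 38, size 40 → padding 2

2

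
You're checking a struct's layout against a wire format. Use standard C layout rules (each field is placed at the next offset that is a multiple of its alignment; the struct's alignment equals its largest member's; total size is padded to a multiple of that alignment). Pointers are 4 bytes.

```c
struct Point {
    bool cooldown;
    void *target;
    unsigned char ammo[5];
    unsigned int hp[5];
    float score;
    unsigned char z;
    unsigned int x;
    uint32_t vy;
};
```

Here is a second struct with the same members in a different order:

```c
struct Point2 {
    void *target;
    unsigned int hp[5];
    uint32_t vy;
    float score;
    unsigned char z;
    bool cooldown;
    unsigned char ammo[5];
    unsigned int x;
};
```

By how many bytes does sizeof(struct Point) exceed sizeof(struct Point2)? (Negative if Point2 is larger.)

0..1  cooldown  (1B, 1-aligned)
1..4  -- padding (3B)
4..8  target  (4B, 4-aligned)
8..13  ammo  (5B, 1-aligned)
13..16  -- padding (3B)
16..36  hp  (20B, 4-aligned)
36..40  score  (4B, 4-aligned)
40..41  z  (1B, 1-aligned)
41..44  -- padding (3B)
44..48  x  (4B, 4-aligned)
48..52  vy  (4B, 4-aligned)
sizeof = 52, alignof = 4
— Point2 —
0..4  target  (4B, 4-aligned)
4..24  hp  (20B, 4-aligned)
24..28  vy  (4B, 4-aligned)
28..32  score  (4B, 4-aligned)
32..33  z  (1B, 1-aligned)
33..34  cooldown  (1B, 1-aligned)
34..39  ammo  (5B, 1-aligned)
39..40  -- padding (1B)
40..44  x  (4B, 4-aligned)
sizeof = 44, alignof = 4
52 − 44 = 8

8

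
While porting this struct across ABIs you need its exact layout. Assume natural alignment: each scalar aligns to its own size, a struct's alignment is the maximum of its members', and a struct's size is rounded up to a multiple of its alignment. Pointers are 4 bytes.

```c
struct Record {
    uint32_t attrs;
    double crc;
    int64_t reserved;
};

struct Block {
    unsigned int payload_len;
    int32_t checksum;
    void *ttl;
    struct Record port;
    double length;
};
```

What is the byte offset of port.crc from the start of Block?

24

Record: 0..4  attrs  (4B, 4-aligned); 4..8  -- padding (4B); 8..16  crc  (8B, 8-aligned); 16..24  reserved  (8B, 8-aligned); sizeof = 24, alignof = 8
0..4  payload_len  (4B, 4-aligned)
4..8  checksum  (4B, 4-aligned)
8..12  ttl  (4B, 4-aligned)
12..16  -- padding (4B)
16..40  port  (24B, 8-aligned)
within Record: crc at 8
16 + 8 = 24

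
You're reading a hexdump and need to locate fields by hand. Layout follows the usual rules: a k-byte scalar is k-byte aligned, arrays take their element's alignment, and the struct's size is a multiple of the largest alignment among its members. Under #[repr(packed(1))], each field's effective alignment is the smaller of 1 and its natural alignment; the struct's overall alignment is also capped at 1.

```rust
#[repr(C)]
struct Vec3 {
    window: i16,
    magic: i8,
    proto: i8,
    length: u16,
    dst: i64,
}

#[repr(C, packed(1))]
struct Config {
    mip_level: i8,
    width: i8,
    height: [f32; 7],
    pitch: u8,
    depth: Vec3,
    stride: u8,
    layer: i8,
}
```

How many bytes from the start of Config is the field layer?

48

Vec3: window at 0 (size 2, align 2) → ends 2; magic at 2 (size 1, align 1) → ends 3; proto at 3 (size 1, align 1) → ends 4; length at 4 (size 2, align 2) → ends 6; pad 2 to align 8 for dst; dst at 8 (size 8, align 8) → ends 16; total 16 bytes, alignment 8
mip_level at 0 (size 1, align 1) → ends 1
width at 1 (size 1, align 1) → ends 2
height at 2 (size 28, align 1) → ends 30
pitch at 30 (size 1, align 1) → ends 31
depth at 31 (size 16, align 1) → ends 47
stride at 47 (size 1, align 1) → ends 48
layer at 48 (size 1, align 1) → ends 49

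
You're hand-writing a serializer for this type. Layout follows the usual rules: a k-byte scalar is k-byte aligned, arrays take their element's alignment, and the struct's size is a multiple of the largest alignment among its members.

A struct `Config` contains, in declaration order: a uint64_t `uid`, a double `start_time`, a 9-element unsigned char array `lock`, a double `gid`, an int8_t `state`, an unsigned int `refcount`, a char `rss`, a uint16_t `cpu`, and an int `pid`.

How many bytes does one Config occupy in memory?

56 bytes

@0: uid [8B, align 8] → 8
@8: start_time [8B, align 8] → 16
@16: lock [9B, align 1] → 25
+7 pad (align 8)
@32: gid [8B, align 8] → 40
@40: state [1B, align 1] → 41
+3 pad (align 4)
@44: refcount [4B, align 4] → 48
@48: rss [1B, align 1] → 49
+1 pad (align 2)
@50: cpu [2B, align 2] → 52
@52: pid [4B, align 4] → 56
size 56, align 8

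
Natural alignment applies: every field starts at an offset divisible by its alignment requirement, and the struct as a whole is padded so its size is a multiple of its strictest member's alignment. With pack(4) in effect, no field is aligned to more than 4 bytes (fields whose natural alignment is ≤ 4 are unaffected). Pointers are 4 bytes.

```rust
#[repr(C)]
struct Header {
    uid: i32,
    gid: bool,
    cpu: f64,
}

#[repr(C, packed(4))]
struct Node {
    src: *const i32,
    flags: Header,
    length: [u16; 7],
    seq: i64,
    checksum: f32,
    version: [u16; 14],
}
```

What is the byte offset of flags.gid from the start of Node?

Header: uid at 0 (size 4, align 4) → ends 4; gid at 4 (size 1, align 1) → ends 5; pad 3 to align 8 for cpu; cpu at 8 (size 8, align 8) → ends 16; total 16 bytes, alignment 8
src at 0 (size 4, align 4) → ends 4
flags at 4 (size 16, align 4) → ends 20
within Header: gid at 4
4 + 4 = 8

8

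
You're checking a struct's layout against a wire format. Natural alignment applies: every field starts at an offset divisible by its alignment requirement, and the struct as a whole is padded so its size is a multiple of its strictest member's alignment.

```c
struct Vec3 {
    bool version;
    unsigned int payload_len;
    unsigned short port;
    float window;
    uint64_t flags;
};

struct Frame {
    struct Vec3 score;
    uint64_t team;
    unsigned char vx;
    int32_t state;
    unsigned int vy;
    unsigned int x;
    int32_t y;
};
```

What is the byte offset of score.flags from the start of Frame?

Vec3: version at 0 (size 1, align 1) → ends 1; pad 3 to align 4 for payload_len; payload_len at 4 (size 4, align 4) → ends 8; port at 8 (size 2, align 2) → ends 10; pad 2 to align 4 for window; window at 12 (size 4, align 4) → ends 16; flags at 16 (size 8, align 8) → ends 24; total 24 bytes, alignment 8
score at 0 (size 24, align 8) → ends 24
within Vec3: flags at 16
0 + 16 = 16

16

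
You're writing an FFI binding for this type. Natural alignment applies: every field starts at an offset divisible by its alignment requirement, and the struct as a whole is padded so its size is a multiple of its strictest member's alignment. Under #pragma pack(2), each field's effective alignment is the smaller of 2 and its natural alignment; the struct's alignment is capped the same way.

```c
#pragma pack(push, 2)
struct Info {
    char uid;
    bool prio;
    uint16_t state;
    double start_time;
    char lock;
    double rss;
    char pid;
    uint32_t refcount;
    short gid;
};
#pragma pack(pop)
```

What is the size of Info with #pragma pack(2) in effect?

30

0..1  uid  (1B, 1-aligned)
1..2  prio  (1B, 1-aligned)
2..4  state  (2B, 2-aligned)
4..12  start_time  (8B, 2-aligned)
12..13  lock  (1B, 1-aligned)
13..14  -- padding (1B)
14..22  rss  (8B, 2-aligned)
22..23  pid  (1B, 1-aligned)
23..24  -- padding (1B)
24..28  refcount  (4B, 2-aligned)
28..30  gid  (2B, 2-aligned)
sizeof = 30, alignof = 2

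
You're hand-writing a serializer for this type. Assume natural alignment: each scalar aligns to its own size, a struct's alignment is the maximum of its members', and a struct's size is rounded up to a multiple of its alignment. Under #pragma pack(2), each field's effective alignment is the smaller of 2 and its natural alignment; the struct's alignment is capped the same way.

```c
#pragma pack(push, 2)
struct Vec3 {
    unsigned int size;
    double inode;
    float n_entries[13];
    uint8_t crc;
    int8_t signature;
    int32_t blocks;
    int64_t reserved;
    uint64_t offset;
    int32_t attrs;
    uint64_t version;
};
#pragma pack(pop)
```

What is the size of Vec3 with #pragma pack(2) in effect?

98

@0: size [4B, align 2] → 4
@4: inode [8B, align 2] → 12
@12: n_entries [52B, align 2] → 64
@64: crc [1B, align 1] → 65
@65: signature [1B, align 1] → 66
@66: blocks [4B, align 2] → 70
@70: reserved [8B, align 2] → 78
@78: offset [8B, align 2] → 86
@86: attrs [4B, align 2] → 90
@90: version [8B, align 2] → 98
size 98, align 2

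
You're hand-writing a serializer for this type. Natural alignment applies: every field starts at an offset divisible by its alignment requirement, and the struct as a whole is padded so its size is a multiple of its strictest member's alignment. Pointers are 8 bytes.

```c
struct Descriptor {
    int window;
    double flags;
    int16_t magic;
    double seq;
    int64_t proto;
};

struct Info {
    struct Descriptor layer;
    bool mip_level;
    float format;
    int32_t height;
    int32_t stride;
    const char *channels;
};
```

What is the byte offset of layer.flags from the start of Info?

8

Descriptor: 0..4  window  (4B, 4-aligned); 4..8  -- padding (4B); 8..16  flags  (8B, 8-aligned); 16..18  magic  (2B, 2-aligned); 18..24  -- padding (6B); 24..32  seq  (8B, 8-aligned); 32..40  proto  (8B, 8-aligned); sizeof = 40, alignof = 8
0..40  layer  (40B, 8-aligned)
within Descriptor: flags at 8
0 + 8 = 8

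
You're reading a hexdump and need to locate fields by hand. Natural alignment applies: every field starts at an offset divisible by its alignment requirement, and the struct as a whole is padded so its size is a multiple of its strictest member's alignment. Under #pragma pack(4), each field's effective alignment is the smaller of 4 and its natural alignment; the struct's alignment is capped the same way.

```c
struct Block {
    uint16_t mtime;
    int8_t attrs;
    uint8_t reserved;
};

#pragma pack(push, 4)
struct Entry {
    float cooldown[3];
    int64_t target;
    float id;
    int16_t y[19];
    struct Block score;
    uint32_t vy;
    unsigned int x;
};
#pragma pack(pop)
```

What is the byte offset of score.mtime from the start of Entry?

Block: 0..2  mtime  (2B, 2-aligned); 2..3  attrs  (1B, 1-aligned); 3..4  reserved  (1B, 1-aligned); sizeof = 4, alignof = 2
0..12  cooldown  (12B, 4-aligned)
12..20  target  (8B, 4-aligned)
20..24  id  (4B, 4-aligned)
24..62  y  (38B, 2-aligned)
62..66  score  (4B, 2-aligned)
within Block: mtime at 0
62 + 0 = 62

62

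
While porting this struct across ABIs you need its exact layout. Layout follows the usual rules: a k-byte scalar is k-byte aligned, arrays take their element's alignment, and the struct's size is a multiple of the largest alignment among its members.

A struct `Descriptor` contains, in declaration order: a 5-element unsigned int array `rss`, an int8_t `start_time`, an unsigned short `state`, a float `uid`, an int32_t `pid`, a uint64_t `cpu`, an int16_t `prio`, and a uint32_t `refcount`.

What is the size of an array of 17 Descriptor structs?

816

0..20  rss  (20B, 4-aligned)
20..21  start_time  (1B, 1-aligned)
21..22  -- padding (1B)
22..24  state  (2B, 2-aligned)
24..28  uid  (4B, 4-aligned)
28..32  pid  (4B, 4-aligned)
32..40  cpu  (8B, 8-aligned)
40..42  prio  (2B, 2-aligned)
42..44  -- padding (2B)
44..48  refcount  (4B, 4-aligned)
sizeof = 48, alignof = 8
array of 17: 17 × 48 = 816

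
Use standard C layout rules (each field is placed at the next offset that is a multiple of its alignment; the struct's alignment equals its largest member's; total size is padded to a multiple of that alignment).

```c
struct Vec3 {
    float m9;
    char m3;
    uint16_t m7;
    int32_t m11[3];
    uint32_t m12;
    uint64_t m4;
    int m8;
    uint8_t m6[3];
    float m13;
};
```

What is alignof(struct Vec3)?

8

member alignments: m9=4, m3=1, m7=2, m11=4, m12=4, m4=8, m8=4, m6=1, m13=4
max = 8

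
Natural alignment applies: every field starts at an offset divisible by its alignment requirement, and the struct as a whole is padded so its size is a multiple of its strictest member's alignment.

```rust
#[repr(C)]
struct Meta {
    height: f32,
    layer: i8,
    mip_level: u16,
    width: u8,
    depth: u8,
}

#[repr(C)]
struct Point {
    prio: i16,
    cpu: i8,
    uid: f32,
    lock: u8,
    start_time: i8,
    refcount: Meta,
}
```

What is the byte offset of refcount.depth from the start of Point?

21

Meta: 0..4  height  (4B, 4-aligned); 4..5  layer  (1B, 1-aligned); 5..6  -- padding (1B); 6..8  mip_level  (2B, 2-aligned); 8..9  width  (1B, 1-aligned); 9..10  depth  (1B, 1-aligned); 10..12  -- tail padding (2B); sizeof = 12, alignof = 4
0..2  prio  (2B, 2-aligned)
2..3  cpu  (1B, 1-aligned)
3..4  -- padding (1B)
4..8  uid  (4B, 4-aligned)
8..9  lock  (1B, 1-aligned)
9..10  start_time  (1B, 1-aligned)
10..12  -- padding (2B)
12..24  refcount  (12B, 4-aligned)
within Meta: depth at 9
12 + 9 = 21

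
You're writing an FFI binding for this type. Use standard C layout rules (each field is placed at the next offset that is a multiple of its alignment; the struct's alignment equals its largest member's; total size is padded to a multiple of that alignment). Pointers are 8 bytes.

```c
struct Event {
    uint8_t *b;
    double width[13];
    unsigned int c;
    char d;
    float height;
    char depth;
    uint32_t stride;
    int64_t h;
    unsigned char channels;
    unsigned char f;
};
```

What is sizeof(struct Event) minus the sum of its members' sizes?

b at 0 (size 8, align 8) → ends 8
width at 8 (size 104, align 8) → ends 112
c at 112 (size 4, align 4) → ends 116
d at 116 (size 1, align 1) → ends 117
pad 3 to align 4 for height
height at 120 (size 4, align 4) → ends 124
depth at 124 (size 1, align 1) → ends 125
pad 3 to align 4 for stride
stride at 128 (size 4, align 4) → ends 132
pad 4 to align 8 for h
h at 136 (size 8, align 8) → ends 144
channels at 144 (size 1, align 1) → ends 145
f at 145 (size 1, align 1) → ends 146
tail pad 6 to reach multiple of 8
total 152 bytes, alignment 8
data bytes 136, size 152 → padding 16

16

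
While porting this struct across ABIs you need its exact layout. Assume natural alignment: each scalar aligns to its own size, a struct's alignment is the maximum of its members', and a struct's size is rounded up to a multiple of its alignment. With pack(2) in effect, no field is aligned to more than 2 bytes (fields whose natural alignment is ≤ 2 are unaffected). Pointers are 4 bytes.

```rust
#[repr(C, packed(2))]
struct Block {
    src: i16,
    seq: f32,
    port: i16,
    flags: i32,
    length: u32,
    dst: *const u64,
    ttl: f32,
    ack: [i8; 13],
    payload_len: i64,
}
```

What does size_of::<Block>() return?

46

0..2  src  (2B, 2-aligned)
2..6  seq  (4B, 2-aligned)
6..8  port  (2B, 2-aligned)
8..12  flags  (4B, 2-aligned)
12..16  length  (4B, 2-aligned)
16..20  dst  (4B, 2-aligned)
20..24  ttl  (4B, 2-aligned)
24..37  ack  (13B, 1-aligned)
37..38  -- padding (1B)
38..46  payload_len  (8B, 2-aligned)
sizeof = 46, alignof = 2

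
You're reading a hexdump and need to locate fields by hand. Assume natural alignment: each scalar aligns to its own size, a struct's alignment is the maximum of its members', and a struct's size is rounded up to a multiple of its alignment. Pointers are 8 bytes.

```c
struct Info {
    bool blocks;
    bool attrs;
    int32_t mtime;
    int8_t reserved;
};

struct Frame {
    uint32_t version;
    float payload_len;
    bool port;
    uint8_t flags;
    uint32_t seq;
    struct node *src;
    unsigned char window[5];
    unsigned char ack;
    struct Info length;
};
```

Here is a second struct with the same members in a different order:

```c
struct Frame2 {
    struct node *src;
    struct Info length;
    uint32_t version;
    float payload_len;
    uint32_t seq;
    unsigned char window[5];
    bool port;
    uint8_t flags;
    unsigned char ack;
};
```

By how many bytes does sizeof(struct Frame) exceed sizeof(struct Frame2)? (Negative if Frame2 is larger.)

Info: 0..1  blocks  (1B, 1-aligned); 1..2  attrs  (1B, 1-aligned); 2..4  -- padding (2B); 4..8  mtime  (4B, 4-aligned); 8..9  reserved  (1B, 1-aligned); 9..12  -- tail padding (3B); sizeof = 12, alignof = 4
0..4  version  (4B, 4-aligned)
4..8  payload_len  (4B, 4-aligned)
8..9  port  (1B, 1-aligned)
9..10  flags  (1B, 1-aligned)
10..12  -- padding (2B)
12..16  seq  (4B, 4-aligned)
16..24  src  (8B, 8-aligned)
24..29  window  (5B, 1-aligned)
29..30  ack  (1B, 1-aligned)
30..32  -- padding (2B)
32..44  length  (12B, 4-aligned)
44..48  -- tail padding (4B)
sizeof = 48, alignof = 8
— Frame2 —
0..8  src  (8B, 8-aligned)
8..20  length  (12B, 4-aligned)
20..24  version  (4B, 4-aligned)
24..28  payload_len  (4B, 4-aligned)
28..32  seq  (4B, 4-aligned)
32..37  window  (5B, 1-aligned)
37..38  port  (1B, 1-aligned)
38..39  flags  (1B, 1-aligned)
39..40  ack  (1B, 1-aligned)
sizeof = 40, alignof = 8
48 − 40 = 8

8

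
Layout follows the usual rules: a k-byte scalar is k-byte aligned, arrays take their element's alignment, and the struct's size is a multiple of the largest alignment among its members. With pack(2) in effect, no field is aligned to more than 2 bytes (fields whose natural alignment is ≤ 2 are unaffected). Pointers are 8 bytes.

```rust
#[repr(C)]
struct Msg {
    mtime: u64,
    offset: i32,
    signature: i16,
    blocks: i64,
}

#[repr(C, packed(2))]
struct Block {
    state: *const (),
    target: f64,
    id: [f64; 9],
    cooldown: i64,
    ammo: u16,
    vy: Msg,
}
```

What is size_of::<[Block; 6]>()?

732

Msg: 0..8  mtime  (8B, 8-aligned); 8..12  offset  (4B, 4-aligned); 12..14  signature  (2B, 2-aligned); 14..16  -- padding (2B); 16..24  blocks  (8B, 8-aligned); sizeof = 24, alignof = 8
0..8  state  (8B, 2-aligned)
8..16  target  (8B, 2-aligned)
16..88  id  (72B, 2-aligned)
88..96  cooldown  (8B, 2-aligned)
96..98  ammo  (2B, 2-aligned)
98..122  vy  (24B, 2-aligned)
sizeof = 122, alignof = 2
array of 6: 6 × 122 = 732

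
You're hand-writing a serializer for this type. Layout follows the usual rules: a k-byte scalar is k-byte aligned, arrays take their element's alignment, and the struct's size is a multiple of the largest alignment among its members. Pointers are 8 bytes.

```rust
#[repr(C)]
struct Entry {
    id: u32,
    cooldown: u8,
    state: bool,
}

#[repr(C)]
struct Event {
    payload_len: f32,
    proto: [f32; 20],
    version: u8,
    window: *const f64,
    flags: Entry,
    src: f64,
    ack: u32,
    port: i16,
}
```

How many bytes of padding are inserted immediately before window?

Entry: @0: id [4B, align 4] → 4; @4: cooldown [1B, align 1] → 5; @5: state [1B, align 1] → 6; +2 tail pad (align 4); size 8, align 4
@0: payload_len [4B, align 4] → 4
@4: proto [80B, align 4] → 84
@84: version [1B, align 1] → 85
+3 pad (align 8)
@88: window [8B, align 8] → 96

3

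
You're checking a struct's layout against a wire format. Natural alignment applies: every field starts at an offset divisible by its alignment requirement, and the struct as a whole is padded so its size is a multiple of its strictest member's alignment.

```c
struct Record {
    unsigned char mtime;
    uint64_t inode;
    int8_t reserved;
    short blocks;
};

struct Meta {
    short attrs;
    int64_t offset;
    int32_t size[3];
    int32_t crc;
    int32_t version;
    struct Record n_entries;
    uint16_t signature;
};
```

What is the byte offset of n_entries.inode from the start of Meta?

48

Record: 0..1  mtime  (1B, 1-aligned); 1..8  -- padding (7B); 8..16  inode  (8B, 8-aligned); 16..17  reserved  (1B, 1-aligned); 17..18  -- padding (1B); 18..20  blocks  (2B, 2-aligned); 20..24  -- tail padding (4B); sizeof = 24, alignof = 8
0..2  attrs  (2B, 2-aligned)
2..8  -- padding (6B)
8..16  offset  (8B, 8-aligned)
16..28  size  (12B, 4-aligned)
28..32  crc  (4B, 4-aligned)
32..36  version  (4B, 4-aligned)
36..40  -- padding (4B)
40..64  n_entries  (24B, 8-aligned)
within Record: inode at 8
40 + 8 = 48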